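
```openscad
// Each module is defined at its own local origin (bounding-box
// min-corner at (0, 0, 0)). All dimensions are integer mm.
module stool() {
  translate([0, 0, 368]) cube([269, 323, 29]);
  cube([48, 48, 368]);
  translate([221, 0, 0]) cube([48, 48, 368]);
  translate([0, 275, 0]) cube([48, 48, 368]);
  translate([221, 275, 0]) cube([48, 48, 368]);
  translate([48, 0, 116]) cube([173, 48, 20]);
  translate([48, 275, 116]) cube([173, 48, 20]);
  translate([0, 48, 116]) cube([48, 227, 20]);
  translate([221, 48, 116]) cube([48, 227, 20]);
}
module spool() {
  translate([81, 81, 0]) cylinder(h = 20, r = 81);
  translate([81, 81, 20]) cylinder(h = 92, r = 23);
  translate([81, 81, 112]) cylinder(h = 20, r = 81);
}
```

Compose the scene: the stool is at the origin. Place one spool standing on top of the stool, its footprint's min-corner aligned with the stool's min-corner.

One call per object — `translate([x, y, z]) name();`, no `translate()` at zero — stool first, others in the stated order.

stool();
translate([0, 0, 397]) spool();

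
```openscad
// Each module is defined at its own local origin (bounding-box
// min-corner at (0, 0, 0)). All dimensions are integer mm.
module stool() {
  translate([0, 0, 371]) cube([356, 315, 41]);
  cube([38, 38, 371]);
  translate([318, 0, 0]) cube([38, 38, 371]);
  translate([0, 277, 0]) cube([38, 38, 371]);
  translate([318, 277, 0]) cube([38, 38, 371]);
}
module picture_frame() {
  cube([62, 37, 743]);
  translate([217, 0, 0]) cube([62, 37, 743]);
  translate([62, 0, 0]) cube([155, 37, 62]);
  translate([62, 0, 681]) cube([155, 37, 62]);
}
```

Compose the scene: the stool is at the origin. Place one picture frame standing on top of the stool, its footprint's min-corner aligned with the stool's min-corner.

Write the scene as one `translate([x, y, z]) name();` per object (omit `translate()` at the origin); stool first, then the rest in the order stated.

stool();
translate([0, 0, 412]) picture_frame();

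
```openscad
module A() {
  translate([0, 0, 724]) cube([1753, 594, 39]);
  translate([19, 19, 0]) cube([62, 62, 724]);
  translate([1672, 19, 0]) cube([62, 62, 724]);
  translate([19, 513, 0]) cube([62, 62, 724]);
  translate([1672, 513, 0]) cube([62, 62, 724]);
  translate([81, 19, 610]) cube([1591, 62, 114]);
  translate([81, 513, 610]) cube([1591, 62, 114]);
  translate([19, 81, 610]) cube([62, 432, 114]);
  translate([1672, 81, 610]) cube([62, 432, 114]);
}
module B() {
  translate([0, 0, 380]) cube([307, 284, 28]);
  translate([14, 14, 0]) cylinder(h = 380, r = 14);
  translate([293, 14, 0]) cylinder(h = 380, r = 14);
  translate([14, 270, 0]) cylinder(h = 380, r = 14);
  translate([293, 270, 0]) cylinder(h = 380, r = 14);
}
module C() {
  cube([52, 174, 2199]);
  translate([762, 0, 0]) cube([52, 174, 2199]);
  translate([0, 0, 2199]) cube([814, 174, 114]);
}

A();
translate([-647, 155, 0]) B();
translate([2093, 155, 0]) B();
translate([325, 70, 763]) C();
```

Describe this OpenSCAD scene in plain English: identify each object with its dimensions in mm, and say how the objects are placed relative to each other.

A is a rectangular dining table. The top is 1753×594×39 mm with its upper surface at z = 763 mm. It stands on four 62×62 mm square legs, each inset 19 mm from the nearest pair of top edges, running from the floor to the underside of the top. Four apron rails, 62 mm thick and 114 mm tall, run between adjacent legs with their top edges flush with the underside of the top and their outer faces flush with the legs' outer faces.

B is a four-legged stool. The seat is 307×284 mm, 28 mm thick, top at z = 408 mm. It stands on four round legs, each 28 mm in diameter, from z = 0 to the seat underside, each leg's axis is inset half a diameter from the nearest pair of seat edges (so the leg's bounding box is flush with the corner).

C is a door frame. The clear opening is 710 mm wide and 2199 mm high. Two 52 mm wide jambs, 174 mm deep, stand either side of the opening from the floor to the top of the opening. A 114 mm thick head sits across the top of both jambs, spanning the full outside width of the frame.

Two stools sit around the table at the −x, +x sides. The door frame is on top of the table.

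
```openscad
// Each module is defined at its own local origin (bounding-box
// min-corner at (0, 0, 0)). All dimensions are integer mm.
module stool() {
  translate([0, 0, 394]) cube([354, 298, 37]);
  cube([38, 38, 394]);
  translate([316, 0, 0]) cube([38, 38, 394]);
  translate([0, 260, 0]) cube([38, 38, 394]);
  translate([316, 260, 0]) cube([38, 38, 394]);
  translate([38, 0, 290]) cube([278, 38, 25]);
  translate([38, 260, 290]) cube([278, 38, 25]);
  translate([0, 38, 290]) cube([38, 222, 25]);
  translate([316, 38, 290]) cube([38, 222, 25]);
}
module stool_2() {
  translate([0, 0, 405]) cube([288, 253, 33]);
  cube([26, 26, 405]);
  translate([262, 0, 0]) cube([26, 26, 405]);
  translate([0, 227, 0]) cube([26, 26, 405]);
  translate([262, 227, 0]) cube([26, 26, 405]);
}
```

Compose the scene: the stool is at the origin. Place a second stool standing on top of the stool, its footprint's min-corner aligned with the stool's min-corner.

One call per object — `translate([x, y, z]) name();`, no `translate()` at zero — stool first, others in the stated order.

stool();
translate([0, 0, 431]) stool_2();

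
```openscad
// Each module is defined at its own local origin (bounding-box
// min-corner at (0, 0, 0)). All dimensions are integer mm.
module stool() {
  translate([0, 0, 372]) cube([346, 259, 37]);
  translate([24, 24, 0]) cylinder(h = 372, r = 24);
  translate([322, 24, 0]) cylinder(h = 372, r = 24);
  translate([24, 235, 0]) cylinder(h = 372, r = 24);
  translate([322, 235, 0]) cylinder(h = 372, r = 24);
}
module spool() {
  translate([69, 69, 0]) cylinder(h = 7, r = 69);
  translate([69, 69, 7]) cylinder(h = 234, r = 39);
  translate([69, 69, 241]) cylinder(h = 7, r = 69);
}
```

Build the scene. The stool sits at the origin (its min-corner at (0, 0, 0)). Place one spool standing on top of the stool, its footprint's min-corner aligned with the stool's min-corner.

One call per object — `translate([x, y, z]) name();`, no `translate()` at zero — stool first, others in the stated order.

stool();
translate([0, 0, 409]) spool();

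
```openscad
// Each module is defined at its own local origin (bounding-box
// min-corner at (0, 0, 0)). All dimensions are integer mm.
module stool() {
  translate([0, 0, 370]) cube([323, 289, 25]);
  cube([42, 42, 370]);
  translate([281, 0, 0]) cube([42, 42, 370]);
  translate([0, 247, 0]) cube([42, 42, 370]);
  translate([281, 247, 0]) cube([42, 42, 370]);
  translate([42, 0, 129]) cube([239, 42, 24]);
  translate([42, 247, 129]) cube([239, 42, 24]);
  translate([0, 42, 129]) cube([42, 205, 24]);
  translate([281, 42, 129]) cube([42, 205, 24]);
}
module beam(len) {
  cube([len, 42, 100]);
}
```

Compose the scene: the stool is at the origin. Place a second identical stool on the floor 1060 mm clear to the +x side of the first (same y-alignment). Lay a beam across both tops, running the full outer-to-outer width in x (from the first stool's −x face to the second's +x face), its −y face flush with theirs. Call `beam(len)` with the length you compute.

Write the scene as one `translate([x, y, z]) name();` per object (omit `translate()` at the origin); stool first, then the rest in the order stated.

stool();
translate([1383, 0, 0]) stool();
translate([0, 0, 395]) beam(1706);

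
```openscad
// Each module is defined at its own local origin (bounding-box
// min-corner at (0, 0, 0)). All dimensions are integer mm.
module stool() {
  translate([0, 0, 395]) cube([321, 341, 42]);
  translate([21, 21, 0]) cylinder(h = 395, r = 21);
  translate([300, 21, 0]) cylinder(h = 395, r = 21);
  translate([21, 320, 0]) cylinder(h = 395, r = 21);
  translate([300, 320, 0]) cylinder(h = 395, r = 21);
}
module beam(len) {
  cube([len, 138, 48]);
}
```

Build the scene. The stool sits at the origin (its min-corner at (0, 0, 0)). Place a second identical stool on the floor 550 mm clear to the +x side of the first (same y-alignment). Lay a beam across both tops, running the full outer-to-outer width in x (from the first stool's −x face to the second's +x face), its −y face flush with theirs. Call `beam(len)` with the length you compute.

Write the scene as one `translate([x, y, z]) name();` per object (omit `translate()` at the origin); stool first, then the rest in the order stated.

stool();
translate([871, 0, 0]) stool();
translate([0, 0, 437]) beam(1192);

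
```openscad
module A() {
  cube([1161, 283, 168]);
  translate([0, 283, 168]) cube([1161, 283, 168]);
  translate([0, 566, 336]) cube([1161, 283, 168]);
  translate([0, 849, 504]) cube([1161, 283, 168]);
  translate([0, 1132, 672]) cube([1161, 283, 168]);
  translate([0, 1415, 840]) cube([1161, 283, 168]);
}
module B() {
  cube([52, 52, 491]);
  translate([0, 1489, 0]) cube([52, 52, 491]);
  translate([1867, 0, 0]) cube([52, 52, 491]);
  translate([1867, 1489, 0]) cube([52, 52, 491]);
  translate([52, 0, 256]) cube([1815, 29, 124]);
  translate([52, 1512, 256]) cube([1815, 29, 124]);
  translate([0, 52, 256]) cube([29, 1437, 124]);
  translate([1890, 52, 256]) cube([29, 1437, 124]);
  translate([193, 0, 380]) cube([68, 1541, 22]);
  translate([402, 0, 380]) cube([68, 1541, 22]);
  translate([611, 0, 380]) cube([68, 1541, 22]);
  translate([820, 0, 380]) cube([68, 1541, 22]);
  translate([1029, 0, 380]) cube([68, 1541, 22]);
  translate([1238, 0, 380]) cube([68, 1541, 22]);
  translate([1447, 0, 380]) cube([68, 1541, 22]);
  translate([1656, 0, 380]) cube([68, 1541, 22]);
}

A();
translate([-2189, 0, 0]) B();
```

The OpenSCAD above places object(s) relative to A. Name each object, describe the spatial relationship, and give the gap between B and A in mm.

A is a staircase. B is a bed frame. The bed frame is on the floor beside the staircase on its −x side. The gap between the bed frame and the staircase is 270 mm.

The bed frame's nearest face is 270 mm from the staircase's −x face.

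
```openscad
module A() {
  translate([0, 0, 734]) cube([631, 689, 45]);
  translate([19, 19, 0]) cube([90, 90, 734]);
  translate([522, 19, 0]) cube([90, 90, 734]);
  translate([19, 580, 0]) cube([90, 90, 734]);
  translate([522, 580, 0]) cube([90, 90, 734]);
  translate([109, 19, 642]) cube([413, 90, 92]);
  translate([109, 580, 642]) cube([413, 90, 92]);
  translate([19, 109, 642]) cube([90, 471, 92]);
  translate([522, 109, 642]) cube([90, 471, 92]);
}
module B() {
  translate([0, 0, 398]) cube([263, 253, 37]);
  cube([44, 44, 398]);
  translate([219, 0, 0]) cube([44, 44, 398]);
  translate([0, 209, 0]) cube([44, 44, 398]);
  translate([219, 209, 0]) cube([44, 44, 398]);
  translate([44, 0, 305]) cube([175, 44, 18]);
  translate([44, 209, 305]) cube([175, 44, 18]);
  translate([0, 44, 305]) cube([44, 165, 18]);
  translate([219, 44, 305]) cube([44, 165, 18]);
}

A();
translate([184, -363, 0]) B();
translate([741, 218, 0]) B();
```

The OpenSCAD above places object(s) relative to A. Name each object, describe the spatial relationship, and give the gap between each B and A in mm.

A is a table. B is a stool. Two stools sit around the table at the −y, +x sides. The gap between each stool and the table is 110 mm.

Each stool's nearest face is 110 mm from the table's bounding box.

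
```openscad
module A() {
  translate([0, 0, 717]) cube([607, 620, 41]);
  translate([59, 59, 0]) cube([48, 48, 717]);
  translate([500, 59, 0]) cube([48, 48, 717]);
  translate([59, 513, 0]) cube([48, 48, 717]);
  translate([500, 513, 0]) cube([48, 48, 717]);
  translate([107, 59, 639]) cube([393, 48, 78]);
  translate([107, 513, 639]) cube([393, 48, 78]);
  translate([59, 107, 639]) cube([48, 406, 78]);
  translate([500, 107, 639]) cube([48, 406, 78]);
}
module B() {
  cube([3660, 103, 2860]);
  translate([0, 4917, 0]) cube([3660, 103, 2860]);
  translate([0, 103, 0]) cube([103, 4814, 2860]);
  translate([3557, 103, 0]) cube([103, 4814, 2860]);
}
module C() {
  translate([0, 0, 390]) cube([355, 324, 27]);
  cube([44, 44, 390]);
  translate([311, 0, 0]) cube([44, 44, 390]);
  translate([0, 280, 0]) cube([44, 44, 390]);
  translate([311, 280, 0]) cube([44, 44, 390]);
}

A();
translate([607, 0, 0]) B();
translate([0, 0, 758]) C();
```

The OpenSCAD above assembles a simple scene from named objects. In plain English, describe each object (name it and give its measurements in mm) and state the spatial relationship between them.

A is a table with a 607×620 mm rectangular top, 41 mm thick, top surface at z = 758 mm, supported by four 48×48 mm square legs, each inset 59 mm from the nearest pair of top edges, running from the floor. Four apron rails, 48 mm thick and 78 mm tall, run between adjacent legs with their top edges flush with the underside of the top and their outer faces flush with the legs' outer faces.

B is the wall frame of a small rectangular building: four walls, each 2860 mm tall and 103 mm thick, enclosing a footprint 3660 mm (x) by 5020 mm (y) outside-to-outside, with no floor or roof. The front and back walls (the −y and +y sides) span the full width; the two side walls fit between them.

C is a four-legged stool. The seat is a 355×324×27 mm slab whose top surface is at z = 417 mm; four square legs, each 44×44 mm in cross-section, run from the floor (z = 0) to the underside of the seat, each flush with a corner of the seat.

The house frame is against the table's +x side, with their −y faces flush. The stool is on top of the table.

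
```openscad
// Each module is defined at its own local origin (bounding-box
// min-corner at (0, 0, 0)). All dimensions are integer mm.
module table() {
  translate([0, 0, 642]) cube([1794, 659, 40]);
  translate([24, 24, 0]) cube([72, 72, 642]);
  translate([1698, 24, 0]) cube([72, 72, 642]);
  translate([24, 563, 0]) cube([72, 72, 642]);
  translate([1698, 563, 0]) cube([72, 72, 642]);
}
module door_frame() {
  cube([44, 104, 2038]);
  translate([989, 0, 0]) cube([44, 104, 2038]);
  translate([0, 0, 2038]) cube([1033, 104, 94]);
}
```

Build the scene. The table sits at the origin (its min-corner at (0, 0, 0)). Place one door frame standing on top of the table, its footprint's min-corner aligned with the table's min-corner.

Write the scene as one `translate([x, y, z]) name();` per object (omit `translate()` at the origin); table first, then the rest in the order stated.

table();
translate([0, 0, 682]) door_frame();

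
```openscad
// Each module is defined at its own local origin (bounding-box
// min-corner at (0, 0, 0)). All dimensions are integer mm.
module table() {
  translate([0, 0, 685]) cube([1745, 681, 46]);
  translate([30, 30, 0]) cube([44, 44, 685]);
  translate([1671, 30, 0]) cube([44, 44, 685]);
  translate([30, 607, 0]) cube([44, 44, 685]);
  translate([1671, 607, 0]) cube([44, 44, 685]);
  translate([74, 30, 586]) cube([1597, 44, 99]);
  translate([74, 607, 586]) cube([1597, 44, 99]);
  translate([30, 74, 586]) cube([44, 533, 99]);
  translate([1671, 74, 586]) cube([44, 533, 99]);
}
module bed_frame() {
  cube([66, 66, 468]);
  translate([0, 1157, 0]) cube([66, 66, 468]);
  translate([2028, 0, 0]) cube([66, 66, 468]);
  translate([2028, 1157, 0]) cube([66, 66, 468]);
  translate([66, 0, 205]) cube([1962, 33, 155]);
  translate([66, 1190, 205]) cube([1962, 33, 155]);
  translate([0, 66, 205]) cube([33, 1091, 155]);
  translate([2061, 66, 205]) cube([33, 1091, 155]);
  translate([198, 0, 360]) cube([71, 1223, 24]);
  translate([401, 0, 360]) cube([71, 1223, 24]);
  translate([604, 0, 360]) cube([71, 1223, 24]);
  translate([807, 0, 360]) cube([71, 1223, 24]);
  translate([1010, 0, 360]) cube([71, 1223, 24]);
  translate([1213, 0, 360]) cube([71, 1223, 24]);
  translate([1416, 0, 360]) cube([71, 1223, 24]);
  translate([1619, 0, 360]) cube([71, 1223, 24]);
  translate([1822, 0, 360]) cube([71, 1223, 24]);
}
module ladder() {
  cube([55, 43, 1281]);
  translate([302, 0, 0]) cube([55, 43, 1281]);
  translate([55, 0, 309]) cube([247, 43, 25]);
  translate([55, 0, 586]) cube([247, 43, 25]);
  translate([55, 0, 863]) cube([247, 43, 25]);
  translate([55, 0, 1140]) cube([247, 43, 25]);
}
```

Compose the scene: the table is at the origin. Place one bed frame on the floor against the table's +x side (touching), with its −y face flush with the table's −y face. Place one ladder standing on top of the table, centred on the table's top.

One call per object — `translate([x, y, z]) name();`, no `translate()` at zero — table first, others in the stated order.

table();
translate([1745, 0, 0]) bed_frame();
translate([694, 319, 731]) ladder();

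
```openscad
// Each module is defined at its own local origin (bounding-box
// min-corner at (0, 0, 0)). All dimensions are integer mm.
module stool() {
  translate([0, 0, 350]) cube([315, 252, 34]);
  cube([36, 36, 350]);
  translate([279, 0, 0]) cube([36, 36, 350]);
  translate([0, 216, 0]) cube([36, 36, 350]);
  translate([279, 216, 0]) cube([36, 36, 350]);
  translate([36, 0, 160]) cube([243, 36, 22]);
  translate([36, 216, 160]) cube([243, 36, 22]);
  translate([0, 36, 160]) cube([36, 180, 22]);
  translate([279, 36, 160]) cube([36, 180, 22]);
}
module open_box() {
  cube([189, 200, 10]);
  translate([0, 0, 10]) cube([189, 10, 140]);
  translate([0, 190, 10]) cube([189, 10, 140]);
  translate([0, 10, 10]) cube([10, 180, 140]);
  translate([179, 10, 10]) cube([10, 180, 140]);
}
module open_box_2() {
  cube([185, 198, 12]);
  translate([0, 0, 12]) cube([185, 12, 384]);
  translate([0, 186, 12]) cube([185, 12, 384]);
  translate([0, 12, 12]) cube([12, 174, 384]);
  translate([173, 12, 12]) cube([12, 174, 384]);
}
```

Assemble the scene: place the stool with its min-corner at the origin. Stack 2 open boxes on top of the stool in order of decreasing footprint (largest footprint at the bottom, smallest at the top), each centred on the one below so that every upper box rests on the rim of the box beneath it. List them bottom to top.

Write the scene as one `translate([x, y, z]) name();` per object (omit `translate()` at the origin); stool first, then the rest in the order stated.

stool();
translate([63, 26, 384]) open_box();
translate([65, 27, 534]) open_box_2();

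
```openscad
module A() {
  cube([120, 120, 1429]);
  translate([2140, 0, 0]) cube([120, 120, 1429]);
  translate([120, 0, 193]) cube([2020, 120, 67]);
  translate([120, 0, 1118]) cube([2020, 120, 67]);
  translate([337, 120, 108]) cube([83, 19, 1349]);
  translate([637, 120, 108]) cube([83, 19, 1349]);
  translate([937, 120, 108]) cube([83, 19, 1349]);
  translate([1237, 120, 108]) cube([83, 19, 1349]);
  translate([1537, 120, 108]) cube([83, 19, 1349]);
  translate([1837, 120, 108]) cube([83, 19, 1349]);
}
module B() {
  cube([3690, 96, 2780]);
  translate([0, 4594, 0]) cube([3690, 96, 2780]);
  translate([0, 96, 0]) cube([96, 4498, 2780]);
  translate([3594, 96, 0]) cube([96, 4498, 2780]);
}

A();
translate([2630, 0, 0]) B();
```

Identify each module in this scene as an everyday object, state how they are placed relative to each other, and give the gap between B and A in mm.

A is a fence section. B is a house frame. The house frame is on the floor beside the fence section on its +x side. The gap between the house frame and the fence section is 370 mm.

The house frame's nearest face is 370 mm from the fence section's +x face.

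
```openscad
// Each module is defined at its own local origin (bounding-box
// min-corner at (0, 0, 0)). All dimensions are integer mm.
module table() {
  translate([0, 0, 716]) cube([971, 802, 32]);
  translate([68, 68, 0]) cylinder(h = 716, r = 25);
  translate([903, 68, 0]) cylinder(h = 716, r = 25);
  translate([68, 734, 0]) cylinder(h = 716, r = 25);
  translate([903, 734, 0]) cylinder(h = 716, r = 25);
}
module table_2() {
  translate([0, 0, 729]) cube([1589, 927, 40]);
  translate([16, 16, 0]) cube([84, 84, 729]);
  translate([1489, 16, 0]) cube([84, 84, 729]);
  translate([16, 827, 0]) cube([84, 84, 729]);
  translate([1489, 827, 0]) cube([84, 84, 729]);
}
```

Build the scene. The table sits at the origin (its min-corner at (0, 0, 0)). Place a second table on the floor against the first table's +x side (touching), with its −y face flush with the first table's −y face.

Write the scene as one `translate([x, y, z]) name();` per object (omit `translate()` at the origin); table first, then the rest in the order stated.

table();
translate([971, 0, 0]) table_2();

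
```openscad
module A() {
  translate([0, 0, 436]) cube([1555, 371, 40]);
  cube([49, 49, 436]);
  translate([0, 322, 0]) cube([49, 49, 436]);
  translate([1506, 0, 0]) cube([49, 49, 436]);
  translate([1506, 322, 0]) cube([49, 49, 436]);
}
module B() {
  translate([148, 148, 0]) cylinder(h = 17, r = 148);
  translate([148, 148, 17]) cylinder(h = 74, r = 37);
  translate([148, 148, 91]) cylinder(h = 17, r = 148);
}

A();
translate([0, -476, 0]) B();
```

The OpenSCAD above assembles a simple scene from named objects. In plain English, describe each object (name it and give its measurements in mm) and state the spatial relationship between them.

A is a long wooden bench with a 1555 mm (x) × 371 mm (y) seat, 40 mm thick, its top surface 476 mm above the floor. Four 49 mm square legs at the seat corners, flush with the edges, run from z = 0 to the seat underside.

B is a spool: two coaxial disc flanges of radius 148 mm and thickness 17 mm, joined by a core cylinder of radius 37 mm and height 74 mm. The lower flange rests on z = 0 and the three cylinders share a vertical axis.

The spool is on the floor beside the bench on its −y side.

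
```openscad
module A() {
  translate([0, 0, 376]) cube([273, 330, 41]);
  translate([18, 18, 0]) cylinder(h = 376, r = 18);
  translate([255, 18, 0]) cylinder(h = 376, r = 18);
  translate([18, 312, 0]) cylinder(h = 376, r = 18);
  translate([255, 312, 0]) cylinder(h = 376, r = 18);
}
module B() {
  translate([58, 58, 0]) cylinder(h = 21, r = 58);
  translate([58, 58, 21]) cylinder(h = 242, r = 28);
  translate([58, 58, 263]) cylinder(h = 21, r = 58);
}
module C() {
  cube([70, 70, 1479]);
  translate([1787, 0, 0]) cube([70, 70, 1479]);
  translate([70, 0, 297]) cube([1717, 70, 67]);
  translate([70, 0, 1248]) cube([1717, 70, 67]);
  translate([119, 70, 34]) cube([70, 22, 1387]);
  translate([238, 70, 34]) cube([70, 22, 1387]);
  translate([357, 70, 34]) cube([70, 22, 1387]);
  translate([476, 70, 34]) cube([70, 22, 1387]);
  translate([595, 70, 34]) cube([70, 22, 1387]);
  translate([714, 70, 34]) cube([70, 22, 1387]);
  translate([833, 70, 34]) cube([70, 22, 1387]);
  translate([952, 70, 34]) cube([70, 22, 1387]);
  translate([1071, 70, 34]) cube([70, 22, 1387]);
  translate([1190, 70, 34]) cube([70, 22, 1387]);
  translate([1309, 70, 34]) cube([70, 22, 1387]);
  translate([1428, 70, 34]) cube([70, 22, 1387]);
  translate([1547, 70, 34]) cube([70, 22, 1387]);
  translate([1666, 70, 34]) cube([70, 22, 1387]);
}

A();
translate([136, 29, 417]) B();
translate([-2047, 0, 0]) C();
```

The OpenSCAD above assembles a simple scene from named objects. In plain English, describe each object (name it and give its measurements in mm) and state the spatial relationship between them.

A is a four-legged stool. The seat is 273×330 mm, 41 mm thick, top at z = 417 mm. It stands on four round legs, each 36 mm in diameter, from z = 0 to the seat underside, each leg's axis is inset half a diameter from the nearest pair of seat edges (so the leg's bounding box is flush with the corner).

B is a spool: two coaxial disc flanges of radius 58 mm and thickness 21 mm, joined by a core cylinder of radius 28 mm and height 242 mm. The lower flange rests on z = 0 and the three cylinders share a vertical axis.

C is a fence section. Two 70×70 mm posts, 1479 mm tall, stand on the floor with a clear span of 1717 mm between their inner faces. Two horizontal rails of 70×67 mm section span the gap between the posts with their undersides at z = 297 mm and z = 1248 mm, flush with the posts' −y face. 14 pickets, each 70 mm wide, 22 mm thick and 1387 mm tall, are fixed to the +y face of the rails with their bottoms at z = 34 mm, evenly spaced across the span with equal gaps (rounded down to the nearest mm) at the −x end and between each pair — any rounding remainder accumulates at the +x end.

The spool is on top of the stool. The fence section is on the floor beside the stool on its −x side.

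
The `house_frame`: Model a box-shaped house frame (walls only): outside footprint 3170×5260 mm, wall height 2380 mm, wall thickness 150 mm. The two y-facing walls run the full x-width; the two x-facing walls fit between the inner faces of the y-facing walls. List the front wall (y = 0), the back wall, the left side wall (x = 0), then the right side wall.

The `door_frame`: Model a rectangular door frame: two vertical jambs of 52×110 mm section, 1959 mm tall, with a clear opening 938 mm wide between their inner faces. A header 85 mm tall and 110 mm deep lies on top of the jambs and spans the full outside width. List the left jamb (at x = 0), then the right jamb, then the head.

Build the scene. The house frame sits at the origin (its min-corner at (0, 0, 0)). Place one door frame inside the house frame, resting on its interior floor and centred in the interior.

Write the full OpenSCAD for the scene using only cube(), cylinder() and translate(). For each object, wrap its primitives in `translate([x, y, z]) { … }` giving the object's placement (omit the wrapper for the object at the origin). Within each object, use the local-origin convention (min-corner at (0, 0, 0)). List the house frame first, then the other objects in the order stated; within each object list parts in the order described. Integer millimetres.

cube([3170, 150, 2380]);
translate([0, 5110, 0]) cube([3170, 150, 2380]);
translate([0, 150, 0]) cube([150, 4960, 2380]);
translate([3020, 150, 0]) cube([150, 4960, 2380]);
translate([1064, 2575, 0]) {
  cube([52, 110, 1959]);
  translate([990, 0, 0]) cube([52, 110, 1959]);
  translate([0, 0, 1959]) cube([1042, 110, 85]);
}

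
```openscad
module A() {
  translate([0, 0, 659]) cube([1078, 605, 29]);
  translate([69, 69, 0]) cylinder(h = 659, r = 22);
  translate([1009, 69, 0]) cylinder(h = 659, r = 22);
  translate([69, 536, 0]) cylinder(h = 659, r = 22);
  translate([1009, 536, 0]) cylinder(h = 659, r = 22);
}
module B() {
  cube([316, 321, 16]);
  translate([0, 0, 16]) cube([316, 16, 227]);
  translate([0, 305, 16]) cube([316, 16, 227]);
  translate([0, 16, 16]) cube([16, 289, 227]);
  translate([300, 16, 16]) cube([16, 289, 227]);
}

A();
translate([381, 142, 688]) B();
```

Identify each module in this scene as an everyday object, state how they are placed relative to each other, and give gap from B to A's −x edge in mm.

A is a table. B is an open box. The open box is on top of the table, centred. The gap from the open box to the table's −x edge is 381 mm.

The open box's min-x is at 381; the table's min-x is 0; gap = 381 mm.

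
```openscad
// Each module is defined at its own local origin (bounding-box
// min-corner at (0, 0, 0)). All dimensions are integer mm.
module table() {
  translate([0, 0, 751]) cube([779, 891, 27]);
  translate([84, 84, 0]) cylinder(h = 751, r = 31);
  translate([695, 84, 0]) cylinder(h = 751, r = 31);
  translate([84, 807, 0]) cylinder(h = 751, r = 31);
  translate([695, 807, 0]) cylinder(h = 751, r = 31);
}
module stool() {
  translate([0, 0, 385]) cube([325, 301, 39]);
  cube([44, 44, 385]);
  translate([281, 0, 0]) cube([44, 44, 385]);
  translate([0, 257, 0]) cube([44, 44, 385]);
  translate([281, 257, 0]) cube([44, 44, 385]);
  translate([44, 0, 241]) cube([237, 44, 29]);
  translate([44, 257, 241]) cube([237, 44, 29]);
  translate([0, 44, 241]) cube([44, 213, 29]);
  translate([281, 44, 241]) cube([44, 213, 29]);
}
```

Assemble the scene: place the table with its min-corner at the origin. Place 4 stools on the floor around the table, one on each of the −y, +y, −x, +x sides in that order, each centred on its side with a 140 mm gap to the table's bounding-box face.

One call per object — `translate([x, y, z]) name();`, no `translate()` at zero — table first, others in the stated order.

table();
translate([227, -441, 0]) stool();
translate([227, 1031, 0]) stool();
translate([-465, 295, 0]) stool();
translate([919, 295, 0]) stool();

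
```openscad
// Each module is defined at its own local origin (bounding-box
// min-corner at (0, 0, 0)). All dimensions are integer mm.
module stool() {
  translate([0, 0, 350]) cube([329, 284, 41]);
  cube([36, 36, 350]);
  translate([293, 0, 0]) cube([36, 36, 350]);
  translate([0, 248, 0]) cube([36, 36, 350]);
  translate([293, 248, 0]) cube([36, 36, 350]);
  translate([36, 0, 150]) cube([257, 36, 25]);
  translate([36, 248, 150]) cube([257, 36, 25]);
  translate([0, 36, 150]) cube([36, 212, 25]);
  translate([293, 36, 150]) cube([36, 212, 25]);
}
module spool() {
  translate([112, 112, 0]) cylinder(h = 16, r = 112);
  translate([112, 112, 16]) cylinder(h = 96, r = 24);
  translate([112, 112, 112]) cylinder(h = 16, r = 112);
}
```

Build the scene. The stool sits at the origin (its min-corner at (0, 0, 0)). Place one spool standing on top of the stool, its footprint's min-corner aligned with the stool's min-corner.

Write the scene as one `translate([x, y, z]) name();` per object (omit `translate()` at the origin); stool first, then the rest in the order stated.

stool();
translate([0, 0, 391]) spool();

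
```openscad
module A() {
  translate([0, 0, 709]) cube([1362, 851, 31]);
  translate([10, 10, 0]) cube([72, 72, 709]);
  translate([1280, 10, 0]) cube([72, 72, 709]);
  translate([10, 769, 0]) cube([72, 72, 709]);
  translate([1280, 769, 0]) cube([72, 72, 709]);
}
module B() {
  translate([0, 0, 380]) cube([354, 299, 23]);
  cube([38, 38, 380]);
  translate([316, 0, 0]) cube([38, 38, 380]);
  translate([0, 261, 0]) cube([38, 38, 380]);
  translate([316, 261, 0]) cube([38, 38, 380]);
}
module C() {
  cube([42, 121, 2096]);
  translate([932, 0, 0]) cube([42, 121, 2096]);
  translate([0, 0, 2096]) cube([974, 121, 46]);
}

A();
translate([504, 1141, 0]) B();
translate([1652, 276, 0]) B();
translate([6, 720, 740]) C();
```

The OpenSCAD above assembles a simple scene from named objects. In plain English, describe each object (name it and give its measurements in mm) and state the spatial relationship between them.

A is a table with a 1362×851 mm rectangular top, 31 mm thick, top surface at z = 740 mm, supported by four 72×72 mm square legs, each inset 10 mm from the nearest pair of top edges, running from the floor.

B is a four-legged stool. The seat is 354×299 mm, 23 mm thick, top at z = 403 mm. It stands on four square legs, each 38×38 mm in cross-section, from z = 0 to the seat underside, each flush with a corner of the seat.

C is a rectangular door frame: two vertical jambs of 42×121 mm section, 2096 mm tall, with a clear opening 890 mm wide between their inner faces. A header 46 mm tall and 121 mm deep lies on top of the jambs and spans the full outside width.

Two stools sit around the table at the +y, +x sides. The door frame is on top of the table.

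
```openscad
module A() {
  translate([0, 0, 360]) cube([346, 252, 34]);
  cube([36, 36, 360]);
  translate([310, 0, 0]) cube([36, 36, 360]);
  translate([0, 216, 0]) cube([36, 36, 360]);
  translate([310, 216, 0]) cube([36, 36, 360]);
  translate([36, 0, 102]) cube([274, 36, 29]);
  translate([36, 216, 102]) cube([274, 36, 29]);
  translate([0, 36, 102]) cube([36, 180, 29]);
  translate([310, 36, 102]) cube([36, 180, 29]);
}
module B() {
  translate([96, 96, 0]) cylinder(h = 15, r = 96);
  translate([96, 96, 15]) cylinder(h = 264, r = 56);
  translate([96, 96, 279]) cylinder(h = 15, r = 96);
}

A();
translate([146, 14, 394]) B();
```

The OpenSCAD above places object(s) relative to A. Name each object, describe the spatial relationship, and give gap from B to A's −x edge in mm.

A is a stool. B is a spool. The spool is on top of the stool. The gap from the spool to the stool's −x edge is 146 mm.

The spool's min-x is at 146; the stool's min-x is 0; gap = 146 mm.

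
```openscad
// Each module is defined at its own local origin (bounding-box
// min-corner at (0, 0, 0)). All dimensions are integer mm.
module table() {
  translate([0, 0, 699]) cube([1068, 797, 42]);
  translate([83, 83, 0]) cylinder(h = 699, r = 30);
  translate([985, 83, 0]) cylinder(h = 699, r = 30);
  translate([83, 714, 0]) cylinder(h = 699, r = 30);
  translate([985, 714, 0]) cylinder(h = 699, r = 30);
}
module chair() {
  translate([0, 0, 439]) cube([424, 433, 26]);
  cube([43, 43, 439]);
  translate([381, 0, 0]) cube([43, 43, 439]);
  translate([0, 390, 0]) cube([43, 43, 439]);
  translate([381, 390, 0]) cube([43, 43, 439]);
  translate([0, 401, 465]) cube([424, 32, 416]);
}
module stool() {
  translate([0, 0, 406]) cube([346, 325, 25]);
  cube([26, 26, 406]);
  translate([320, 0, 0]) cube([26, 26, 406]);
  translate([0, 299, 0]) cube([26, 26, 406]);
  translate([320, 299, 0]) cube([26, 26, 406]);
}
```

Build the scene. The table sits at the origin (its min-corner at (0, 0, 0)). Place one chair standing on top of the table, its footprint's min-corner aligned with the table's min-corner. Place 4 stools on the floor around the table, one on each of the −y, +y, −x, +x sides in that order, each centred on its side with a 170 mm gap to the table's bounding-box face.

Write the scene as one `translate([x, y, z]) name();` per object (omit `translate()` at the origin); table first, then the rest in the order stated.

table();
translate([0, 0, 741]) chair();
translate([361, -495, 0]) stool();
translate([361, 967, 0]) stool();
translate([-516, 236, 0]) stool();
translate([1238, 236, 0]) stool();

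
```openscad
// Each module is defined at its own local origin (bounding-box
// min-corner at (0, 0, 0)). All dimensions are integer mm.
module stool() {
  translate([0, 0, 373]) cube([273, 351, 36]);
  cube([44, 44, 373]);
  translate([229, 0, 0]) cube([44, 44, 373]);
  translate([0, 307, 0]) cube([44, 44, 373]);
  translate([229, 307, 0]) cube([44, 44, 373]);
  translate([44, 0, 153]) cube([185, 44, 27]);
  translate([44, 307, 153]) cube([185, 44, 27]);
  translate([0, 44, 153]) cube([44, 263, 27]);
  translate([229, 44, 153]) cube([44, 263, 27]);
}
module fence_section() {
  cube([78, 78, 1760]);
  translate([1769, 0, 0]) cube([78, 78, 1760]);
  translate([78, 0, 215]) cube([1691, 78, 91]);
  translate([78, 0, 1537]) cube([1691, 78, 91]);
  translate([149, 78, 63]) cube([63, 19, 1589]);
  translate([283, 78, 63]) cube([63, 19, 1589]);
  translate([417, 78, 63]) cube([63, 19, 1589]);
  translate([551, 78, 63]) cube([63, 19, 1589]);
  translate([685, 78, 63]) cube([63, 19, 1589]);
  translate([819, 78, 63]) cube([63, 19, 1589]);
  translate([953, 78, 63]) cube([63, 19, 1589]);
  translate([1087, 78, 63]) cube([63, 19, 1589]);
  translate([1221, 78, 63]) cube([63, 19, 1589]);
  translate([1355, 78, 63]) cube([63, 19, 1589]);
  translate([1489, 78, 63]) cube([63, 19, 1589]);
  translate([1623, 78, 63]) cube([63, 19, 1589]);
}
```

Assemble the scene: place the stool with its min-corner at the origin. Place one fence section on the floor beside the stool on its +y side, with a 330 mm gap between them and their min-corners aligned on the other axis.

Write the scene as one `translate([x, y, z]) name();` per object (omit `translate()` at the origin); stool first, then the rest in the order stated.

stool();
translate([0, 681, 0]) fence_section();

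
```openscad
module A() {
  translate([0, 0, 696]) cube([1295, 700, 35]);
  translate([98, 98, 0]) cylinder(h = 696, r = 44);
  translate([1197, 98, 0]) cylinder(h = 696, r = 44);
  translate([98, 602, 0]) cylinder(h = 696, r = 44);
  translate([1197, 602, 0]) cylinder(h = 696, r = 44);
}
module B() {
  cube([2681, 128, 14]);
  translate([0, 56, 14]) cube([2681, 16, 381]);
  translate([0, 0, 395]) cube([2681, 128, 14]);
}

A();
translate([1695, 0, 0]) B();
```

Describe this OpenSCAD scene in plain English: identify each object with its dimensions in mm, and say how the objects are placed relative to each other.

A is a table with a 1295×700 mm rectangular top, 35 mm thick, top surface at z = 731 mm, supported by four round legs of 88 mm diameter, each leg's bounding box inset 54 mm from the nearest pair of top edges, running from the floor.

B is an I-beam lying along x, 2681 mm long. Overall section height 409 mm. Two flanges 128 mm wide (y) and 14 mm thick, one on the floor and one at the top; a web 16 mm thick runs between them, centred on the flange width.

The I-beam is on the floor beside the table on its +x side.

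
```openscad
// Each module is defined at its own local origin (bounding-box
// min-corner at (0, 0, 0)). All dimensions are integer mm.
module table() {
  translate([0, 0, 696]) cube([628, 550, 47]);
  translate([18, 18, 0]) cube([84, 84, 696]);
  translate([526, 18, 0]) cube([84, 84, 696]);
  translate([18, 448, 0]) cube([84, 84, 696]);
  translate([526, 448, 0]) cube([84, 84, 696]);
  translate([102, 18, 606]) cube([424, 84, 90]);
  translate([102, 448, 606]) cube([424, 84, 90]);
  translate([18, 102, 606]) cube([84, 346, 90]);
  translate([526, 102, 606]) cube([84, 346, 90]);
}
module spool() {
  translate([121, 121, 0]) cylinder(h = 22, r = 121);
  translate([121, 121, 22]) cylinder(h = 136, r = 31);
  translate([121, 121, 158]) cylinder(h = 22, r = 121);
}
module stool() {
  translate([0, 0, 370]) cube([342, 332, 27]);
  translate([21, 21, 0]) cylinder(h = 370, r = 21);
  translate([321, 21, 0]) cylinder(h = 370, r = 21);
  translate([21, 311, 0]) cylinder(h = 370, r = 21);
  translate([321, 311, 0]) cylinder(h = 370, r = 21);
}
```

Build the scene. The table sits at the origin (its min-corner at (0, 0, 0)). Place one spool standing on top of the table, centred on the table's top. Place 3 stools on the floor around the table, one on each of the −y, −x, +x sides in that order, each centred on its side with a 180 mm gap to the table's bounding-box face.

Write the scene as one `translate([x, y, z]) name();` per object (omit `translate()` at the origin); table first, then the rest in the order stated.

table();
translate([193, 154, 743]) spool();
translate([143, -512, 0]) stool();
translate([-522, 109, 0]) stool();
translate([808, 109, 0]) stool();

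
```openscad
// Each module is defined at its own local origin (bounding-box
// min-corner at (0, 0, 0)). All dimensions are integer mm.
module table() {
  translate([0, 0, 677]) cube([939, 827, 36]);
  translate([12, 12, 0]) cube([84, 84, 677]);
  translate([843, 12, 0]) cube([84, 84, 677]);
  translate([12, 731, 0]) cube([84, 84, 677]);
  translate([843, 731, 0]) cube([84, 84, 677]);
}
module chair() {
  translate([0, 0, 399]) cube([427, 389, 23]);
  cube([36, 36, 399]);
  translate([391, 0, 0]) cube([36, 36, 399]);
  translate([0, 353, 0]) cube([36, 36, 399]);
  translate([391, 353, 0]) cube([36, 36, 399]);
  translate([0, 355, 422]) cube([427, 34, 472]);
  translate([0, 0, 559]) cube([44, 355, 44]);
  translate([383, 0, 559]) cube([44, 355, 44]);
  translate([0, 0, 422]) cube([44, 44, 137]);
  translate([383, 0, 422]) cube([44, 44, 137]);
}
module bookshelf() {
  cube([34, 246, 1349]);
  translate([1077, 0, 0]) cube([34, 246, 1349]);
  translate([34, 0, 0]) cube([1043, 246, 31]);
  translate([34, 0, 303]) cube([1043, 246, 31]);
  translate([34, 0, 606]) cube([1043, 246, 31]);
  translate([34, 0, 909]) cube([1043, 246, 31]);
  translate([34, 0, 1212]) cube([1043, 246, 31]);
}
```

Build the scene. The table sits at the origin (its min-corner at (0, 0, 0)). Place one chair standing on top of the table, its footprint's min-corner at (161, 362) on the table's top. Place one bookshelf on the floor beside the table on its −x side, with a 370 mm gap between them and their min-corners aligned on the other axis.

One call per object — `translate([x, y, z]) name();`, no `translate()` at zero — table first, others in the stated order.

table();
translate([161, 362, 713]) chair();
translate([-1481, 0, 0]) bookshelf();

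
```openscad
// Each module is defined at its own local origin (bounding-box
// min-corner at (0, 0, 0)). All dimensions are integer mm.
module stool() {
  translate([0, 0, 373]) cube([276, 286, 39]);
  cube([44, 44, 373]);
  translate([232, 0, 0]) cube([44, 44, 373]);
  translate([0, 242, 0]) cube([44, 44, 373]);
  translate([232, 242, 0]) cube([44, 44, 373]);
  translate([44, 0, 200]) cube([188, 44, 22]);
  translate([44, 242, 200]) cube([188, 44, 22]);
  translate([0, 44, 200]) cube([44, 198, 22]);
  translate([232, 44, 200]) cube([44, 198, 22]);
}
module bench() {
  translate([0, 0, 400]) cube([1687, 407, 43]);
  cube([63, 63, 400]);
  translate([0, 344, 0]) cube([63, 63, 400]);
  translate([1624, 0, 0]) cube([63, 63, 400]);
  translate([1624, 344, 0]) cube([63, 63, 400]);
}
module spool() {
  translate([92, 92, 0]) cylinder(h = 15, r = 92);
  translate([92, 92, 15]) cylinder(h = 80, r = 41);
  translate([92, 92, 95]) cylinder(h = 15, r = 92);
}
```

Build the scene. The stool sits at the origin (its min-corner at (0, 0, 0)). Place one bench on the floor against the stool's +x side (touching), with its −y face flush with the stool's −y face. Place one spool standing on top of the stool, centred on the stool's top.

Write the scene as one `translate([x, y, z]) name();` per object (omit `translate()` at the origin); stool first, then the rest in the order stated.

stool();
translate([276, 0, 0]) bench();
translate([46, 51, 412]) spool();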